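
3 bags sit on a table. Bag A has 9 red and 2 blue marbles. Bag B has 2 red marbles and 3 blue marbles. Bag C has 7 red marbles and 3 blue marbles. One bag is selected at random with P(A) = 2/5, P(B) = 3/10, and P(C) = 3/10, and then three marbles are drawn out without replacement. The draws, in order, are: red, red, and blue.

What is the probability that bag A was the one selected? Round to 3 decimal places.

The likelihood of the observed sequence under each hypothesis: P(data | bag A) = (9/11)(8/10)(2/9) = 0.14545; P(data | bag B) = (2/5)(1/4)(3/3) = 0.1; P(data | bag C) = (7/10)(6/9)(3/8) = 0.175.
Weighting by the prior gives 2/5 · 0.14545 = 0.058182, 3/10 · 0.1 = 0.03, 3/10 · 0.175 = 0.0525; with total 0.14068.
Therefore the posterior P(bag A | data) = (0.058182) / (0.14068) = 0.41357.

0.414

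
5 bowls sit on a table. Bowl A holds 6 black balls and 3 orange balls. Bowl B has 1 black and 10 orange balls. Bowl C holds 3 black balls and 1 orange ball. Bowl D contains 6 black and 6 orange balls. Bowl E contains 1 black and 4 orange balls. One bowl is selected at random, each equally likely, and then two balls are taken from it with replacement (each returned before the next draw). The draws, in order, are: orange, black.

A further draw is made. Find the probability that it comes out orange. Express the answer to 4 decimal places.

For each hypothesis, P(data | H) works out to: P(data | bowl A) = (3/9)(6/9) = 0.22222; P(data | bowl B) = (10/11)(1/11) = 0.082645; P(data | bowl C) = (1/4)(3/4) = 0.1875; P(data | bowl D) = (6/12)(6/12) = 0.25; P(data | bowl E) = (4/5)(1/5) = 0.16.
The prior-weighted likelihoods are 1/5 · 0.22222 = 0.044444, 1/5 · 0.082645 = 0.016529, 1/5 · 0.1875 = 0.0375, 1/5 · 0.25 = 0.05, 1/5 · 0.16 = 0.032; with total 0.18047.
Normalising, the posterior is P(bowl A | data) = 0.24627, P(bowl B | data) = 0.091587, P(bowl C | data) = 0.20779, P(bowl D | data) = 0.27705, P(bowl E | data) = 0.17731.
The predictive probability is P(orange next | data) = (1/3)(0.24627) + (10/11)(0.091587) + (1/4)(0.20779) + (1/2)(0.27705) + (4/5)(0.17731) = 0.49767.

0.4977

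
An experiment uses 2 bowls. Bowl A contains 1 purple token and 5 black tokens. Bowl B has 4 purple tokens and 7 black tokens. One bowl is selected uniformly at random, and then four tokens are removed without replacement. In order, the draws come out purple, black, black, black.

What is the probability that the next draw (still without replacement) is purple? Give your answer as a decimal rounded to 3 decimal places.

0.167

Compute the likelihood of the observed sequence for each case: P(data | bowl A) = (1/6)(5/5)(4/4)(3/3) = 1/6; P(data | bowl B) = (4/11)(7/10)(6/9)(5/8) = 7/66.
Multiplying each by its prior: 1/2 · 1/6 = 1/12, 1/2 · 7/66 = 7/132; with total 3/22.
The posterior is then P(bowl A | data) = 11/18, P(bowl B | data) = 7/18.
The predictive probability is P(purple next | data) = (0)(11/18) + (3/7)(7/18) = 1/6.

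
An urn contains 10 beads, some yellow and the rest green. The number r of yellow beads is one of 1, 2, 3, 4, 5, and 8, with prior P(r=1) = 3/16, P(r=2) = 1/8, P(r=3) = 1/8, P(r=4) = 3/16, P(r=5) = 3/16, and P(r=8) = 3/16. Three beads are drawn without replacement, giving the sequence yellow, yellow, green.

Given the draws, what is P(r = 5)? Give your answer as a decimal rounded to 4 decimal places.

For each hypothesis, P(data | H) works out to: P(data | r = 1) = (1/10)(0/9) = 0; P(data | r = 2) = (2/10)(1/9)(8/8) = 0.022222; P(data | r = 3) = (3/10)(2/9)(7/8) = 0.058333; P(data | r = 4) = (4/10)(3/9)(6/8) = 0.1; P(data | r = 5) = (5/10)(4/9)(5/8) = 0.13889; P(data | r = 8) = (8/10)(7/9)(2/8) = 0.15556.
Multiplying each by its prior: 3/16 · 0 = 0, 1/8 · 0.022222 = 0.0027778, 1/8 · 0.058333 = 0.0072917, 3/16 · 0.1 = 0.01875, 3/16 · 0.13889 = 0.026042, 3/16 · 0.15556 = 0.029167; summing to 0.084028.
Hence P(r = 5 | data) = (0.026042) / (0.084028) = 0.30992.

0.3099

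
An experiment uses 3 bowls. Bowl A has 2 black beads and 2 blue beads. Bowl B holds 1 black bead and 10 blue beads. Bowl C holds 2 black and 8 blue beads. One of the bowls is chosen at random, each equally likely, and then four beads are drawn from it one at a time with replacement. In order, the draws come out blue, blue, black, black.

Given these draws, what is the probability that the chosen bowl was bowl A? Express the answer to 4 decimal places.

0.6584

Under each hypothesis, the probability of the observed sequence is: P(data | bowl A) = (2/4)(2/4)(2/4)(2/4) = 0.0625; P(data | bowl B) = (10/11)(10/11)(1/11)(1/11) = 0.0068301; P(data | bowl C) = (8/10)(8/10)(2/10)(2/10) = 0.0256.
Weighting by the prior gives 1/3 · 0.0625 = 0.020833, 1/3 · 0.0068301 = 0.0022767, 1/3 · 0.0256 = 0.0085333; with total 0.031643.
By Bayes' rule, P(bowl A | data) = (0.020833) / (0.031643) = 0.65838.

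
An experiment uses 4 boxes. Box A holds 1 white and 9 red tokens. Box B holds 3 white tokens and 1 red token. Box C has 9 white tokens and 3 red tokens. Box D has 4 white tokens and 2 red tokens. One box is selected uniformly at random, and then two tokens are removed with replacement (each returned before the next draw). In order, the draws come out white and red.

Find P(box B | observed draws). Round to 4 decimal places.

For each hypothesis, P(data | H) works out to: P(data | box A) = (1/10)(9/10) = 0.09; P(data | box B) = (3/4)(1/4) = 0.1875; P(data | box C) = (9/12)(3/12) = 0.1875; P(data | box D) = (4/6)(2/6) = 0.22222.
Multiplying each by its prior: 1/4 · 0.09 = 0.0225, 1/4 · 0.1875 = 0.046875, 1/4 · 0.1875 = 0.046875, 1/4 · 0.22222 = 0.055556; these sum to 0.17181.
Therefore the posterior P(box B | data) = (0.046875) / (0.17181) = 0.27284.

0.2728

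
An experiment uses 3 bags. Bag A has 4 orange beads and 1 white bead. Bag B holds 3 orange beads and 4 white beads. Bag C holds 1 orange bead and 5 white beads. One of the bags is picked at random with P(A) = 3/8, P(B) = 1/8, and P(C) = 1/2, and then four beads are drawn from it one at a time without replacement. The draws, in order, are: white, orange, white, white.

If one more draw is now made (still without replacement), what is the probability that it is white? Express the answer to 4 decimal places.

0.9241

Compute the likelihood of the observed sequence for each case: P(data | bag A) = (1/5)(4/4)(0/3) = 0; P(data | bag B) = (4/7)(3/6)(3/5)(2/4) = 3/35; P(data | bag C) = (5/6)(1/5)(4/4)(3/3) = 1/6.
Multiplying each by its prior: 3/8 · 0 = 0, 1/8 · 3/35 = 3/280, 1/2 · 1/6 = 1/12; summing to 79/840.
Dividing through by the total gives posterior P(bag A | data) = 0, P(bag B | data) = 9/79, P(bag C | data) = 70/79.
Averaging over the posterior, P(white next | data) = (1/3)(9/79) + (1)(70/79) = 73/79.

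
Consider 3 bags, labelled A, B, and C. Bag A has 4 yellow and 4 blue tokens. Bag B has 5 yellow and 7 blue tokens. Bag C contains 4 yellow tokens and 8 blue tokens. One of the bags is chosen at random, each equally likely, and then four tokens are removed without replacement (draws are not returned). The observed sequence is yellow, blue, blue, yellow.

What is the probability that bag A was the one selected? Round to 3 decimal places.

Compute the likelihood of the observed sequence for each case: P(data | bag A) = (4/8)(4/7)(3/6)(3/5) = 0.085714; P(data | bag B) = (5/12)(7/11)(6/10)(4/9) = 0.070707; P(data | bag C) = (4/12)(8/11)(7/10)(3/9) = 0.056566.
The prior-weighted likelihoods are 1/3 · 0.085714 = 0.028571, 1/3 · 0.070707 = 0.023569, 1/3 · 0.056566 = 0.018855; summing to 0.070996.
Hence P(bag A | data) = (0.028571) / (0.070996) = 0.40244.

0.402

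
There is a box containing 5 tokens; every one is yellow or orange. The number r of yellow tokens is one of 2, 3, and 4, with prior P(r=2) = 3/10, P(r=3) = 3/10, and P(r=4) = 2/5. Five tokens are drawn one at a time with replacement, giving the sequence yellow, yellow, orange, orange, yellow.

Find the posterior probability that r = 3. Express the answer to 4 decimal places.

0.4070

Under each hypothesis, the probability of the observed sequence is: P(data | r = 2) = (2/5)(2/5)(3/5)(3/5)(2/5) = 0.02304; P(data | r = 3) = (3/5)(3/5)(2/5)(2/5)(3/5) = 0.03456; P(data | r = 4) = (4/5)(4/5)(1/5)(1/5)(4/5) = 0.02048.
Weighting by the prior gives 3/10 · 0.02304 = 0.006912, 3/10 · 0.03456 = 0.010368, 2/5 · 0.02048 = 0.008192; with total 0.025472.
Hence P(r = 3 | data) = (0.010368) / (0.025472) = 0.40704.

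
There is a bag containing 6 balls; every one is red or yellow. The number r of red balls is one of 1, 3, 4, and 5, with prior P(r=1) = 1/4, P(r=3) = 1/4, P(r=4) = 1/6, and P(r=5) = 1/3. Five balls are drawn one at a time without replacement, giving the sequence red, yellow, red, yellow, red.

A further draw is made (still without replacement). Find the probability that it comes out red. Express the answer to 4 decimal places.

0.4706

The likelihood of the observed sequence under each hypothesis: P(data | r = 1) = (1/6)(5/5)(0/4) = 0; P(data | r = 3) = (3/6)(3/5)(2/4)(2/3)(1/2) = 1/20; P(data | r = 4) = (4/6)(2/5)(3/4)(1/3)(2/2) = 1/15; P(data | r = 5) = (5/6)(1/5)(4/4)(0/3) = 0.
Weighting by the prior gives 1/4 · 0 = 0, 1/4 · 1/20 = 1/80, 1/6 · 1/15 = 1/90, 1/3 · 0 = 0; summing to 17/720.
Dividing through by the total gives posterior P(r = 1 | data) = 0, P(r = 3 | data) = 9/17, P(r = 4 | data) = 8/17, P(r = 5 | data) = 0.
The predictive probability is P(red next | data) = (0)(9/17) + (1)(8/17) = 8/17.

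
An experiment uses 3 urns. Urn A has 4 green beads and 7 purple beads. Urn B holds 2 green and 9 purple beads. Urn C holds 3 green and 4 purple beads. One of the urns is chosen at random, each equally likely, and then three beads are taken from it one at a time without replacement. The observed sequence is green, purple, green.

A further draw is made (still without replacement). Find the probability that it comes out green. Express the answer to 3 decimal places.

0.229

The likelihood of the observed sequence under each hypothesis: P(data | urn A) = (4/11)(7/10)(3/9) = 0.084848; P(data | urn B) = (2/11)(9/10)(1/9) = 0.018182; P(data | urn C) = (3/7)(4/6)(2/5) = 0.11429.
The prior-weighted likelihoods are 1/3 · 0.084848 = 0.028283, 1/3 · 0.018182 = 0.0060606, 1/3 · 0.11429 = 0.038095; with total 0.072439.
The posterior is then P(urn A | data) = 0.39044, P(urn B | data) = 0.083665, P(urn C | data) = 0.5259.
So P(green next | data) = Σ P(green next | H) P(H | data) = (1/4)(0.39044) + (0)(0.083665) + (1/4)(0.5259) = 0.22908.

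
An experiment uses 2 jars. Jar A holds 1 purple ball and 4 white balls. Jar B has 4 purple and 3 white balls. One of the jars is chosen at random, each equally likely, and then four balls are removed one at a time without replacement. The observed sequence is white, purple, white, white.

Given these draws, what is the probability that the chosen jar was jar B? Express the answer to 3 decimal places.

0.125

Under each hypothesis, the probability of the observed sequence is: P(data | jar A) = (4/5)(1/4)(3/3)(2/2) = 1/5; P(data | jar B) = (3/7)(4/6)(2/5)(1/4) = 1/35.
The prior-weighted likelihoods are 1/2 · 1/5 = 1/10, 1/2 · 1/35 = 1/70; summing to 4/35.
So P(jar B | data) = (1/70) / (4/35) = 1/8.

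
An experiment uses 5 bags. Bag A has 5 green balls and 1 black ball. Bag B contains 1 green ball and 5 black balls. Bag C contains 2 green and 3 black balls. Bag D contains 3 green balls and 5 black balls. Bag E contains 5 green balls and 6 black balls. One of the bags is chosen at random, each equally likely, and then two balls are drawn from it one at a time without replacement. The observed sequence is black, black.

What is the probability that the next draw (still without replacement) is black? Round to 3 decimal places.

The likelihood of the observed sequence under each hypothesis: P(data | bag A) = (1/6)(0/5) = 0; P(data | bag B) = (5/6)(4/5) = 0.66667; P(data | bag C) = (3/5)(2/4) = 0.3; P(data | bag D) = (5/8)(4/7) = 0.35714; P(data | bag E) = (6/11)(5/10) = 0.27273.
Weighting by the prior gives 1/5 · 0 = 0, 1/5 · 0.66667 = 0.13333, 1/5 · 0.3 = 0.06, 1/5 · 0.35714 = 0.071429, 1/5 · 0.27273 = 0.054545; summing to 0.31931.
The posterior is then P(bag A | data) = 0, P(bag B | data) = 0.41757, P(bag C | data) = 0.18791, P(bag D | data) = 0.2237, P(bag E | data) = 0.17082.
So P(black next | data) = Σ P(black next | H) P(H | data) = (3/4)(0.41757) + (1/3)(0.18791) + (1/2)(0.2237) + (4/9)(0.17082) = 0.56358.

0.564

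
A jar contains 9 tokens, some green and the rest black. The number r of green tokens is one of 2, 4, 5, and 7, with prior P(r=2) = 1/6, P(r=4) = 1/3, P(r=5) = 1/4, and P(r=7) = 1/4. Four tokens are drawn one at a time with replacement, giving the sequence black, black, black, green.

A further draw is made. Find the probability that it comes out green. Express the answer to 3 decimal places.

0.413

Compute the likelihood of the observed sequence for each case: P(data | r = 2) = (7/9)(7/9)(7/9)(2/9) = 0.10456; P(data | r = 4) = (5/9)(5/9)(5/9)(4/9) = 0.076208; P(data | r = 5) = (4/9)(4/9)(4/9)(5/9) = 0.048773; P(data | r = 7) = (2/9)(2/9)(2/9)(7/9) = 0.0085353.
Weighting by the prior gives 1/6 · 0.10456 = 0.017426, 1/3 · 0.076208 = 0.025403, 1/4 · 0.048773 = 0.012193, 1/4 · 0.0085353 = 0.0021338; with total 0.057156.
Normalising, the posterior is P(r = 2 | data) = 0.30489, P(r = 4 | data) = 0.44444, P(r = 5 | data) = 0.21333, P(r = 7 | data) = 0.037333.
The predictive probability is P(green next | data) = (2/9)(0.30489) + (4/9)(0.44444) + (5/9)(0.21333) + (7/9)(0.037333) = 0.41284.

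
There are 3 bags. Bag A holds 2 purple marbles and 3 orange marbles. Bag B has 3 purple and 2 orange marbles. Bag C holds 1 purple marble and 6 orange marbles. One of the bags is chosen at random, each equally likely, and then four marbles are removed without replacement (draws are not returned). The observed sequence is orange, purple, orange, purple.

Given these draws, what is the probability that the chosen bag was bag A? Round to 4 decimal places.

The likelihood of the observed sequence under each hypothesis: P(data | bag A) = (3/5)(2/4)(2/3)(1/2) = 1/10; P(data | bag B) = (2/5)(3/4)(1/3)(2/2) = 1/10; P(data | bag C) = (6/7)(1/6)(5/5)(0/4) = 0.
Multiplying each by its prior: 1/3 · 1/10 = 1/30, 1/3 · 1/10 = 1/30, 1/3 · 0 = 0; summing to 1/15.
Therefore the posterior P(bag A | data) = (1/30) / (1/15) = 1/2.

0.5000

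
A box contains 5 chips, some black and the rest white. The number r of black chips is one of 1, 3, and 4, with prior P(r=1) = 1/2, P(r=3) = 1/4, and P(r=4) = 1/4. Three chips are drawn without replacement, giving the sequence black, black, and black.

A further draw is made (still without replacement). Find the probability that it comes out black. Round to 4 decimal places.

0.4000

For each hypothesis, P(data | H) works out to: P(data | r = 1) = (1/5)(0/4) = 0; P(data | r = 3) = (3/5)(2/4)(1/3) = 1/10; P(data | r = 4) = (4/5)(3/4)(2/3) = 2/5.
Weighting by the prior gives 1/2 · 0 = 0, 1/4 · 1/10 = 1/40, 1/4 · 2/5 = 1/10; summing to 1/8.
Dividing through by the total gives posterior P(r = 1 | data) = 0, P(r = 3 | data) = 1/5, P(r = 4 | data) = 4/5.
So P(black next | data) = Σ P(black next | H) P(H | data) = (0)(1/5) + (1/2)(4/5) = 2/5.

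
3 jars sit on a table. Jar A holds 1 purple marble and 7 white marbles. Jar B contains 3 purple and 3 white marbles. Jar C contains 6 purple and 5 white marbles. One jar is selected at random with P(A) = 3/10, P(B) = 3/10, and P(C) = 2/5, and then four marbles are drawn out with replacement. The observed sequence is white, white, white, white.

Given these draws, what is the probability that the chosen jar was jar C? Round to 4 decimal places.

0.0807

The likelihood of the observed sequence under each hypothesis: P(data | jar A) = (7/8)(7/8)(7/8)(7/8) = 0.58618; P(data | jar B) = (3/6)(3/6)(3/6)(3/6) = 0.0625; P(data | jar C) = (5/11)(5/11)(5/11)(5/11) = 0.042688.
Weighting by the prior gives 3/10 · 0.58618 = 0.17585, 3/10 · 0.0625 = 0.01875, 2/5 · 0.042688 = 0.017075; these sum to 0.21168.
By Bayes' rule, P(jar C | data) = (0.017075) / (0.21168) = 0.080666.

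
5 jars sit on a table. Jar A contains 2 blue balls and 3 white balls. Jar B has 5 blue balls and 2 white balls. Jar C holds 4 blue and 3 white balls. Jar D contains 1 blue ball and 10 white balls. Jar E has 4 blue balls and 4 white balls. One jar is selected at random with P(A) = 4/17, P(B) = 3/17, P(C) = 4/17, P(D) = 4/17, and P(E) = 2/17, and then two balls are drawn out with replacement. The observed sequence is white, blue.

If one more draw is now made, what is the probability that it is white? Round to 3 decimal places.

The likelihood of the observed sequence under each hypothesis: P(data | jar A) = (3/5)(2/5) = 0.24; P(data | jar B) = (2/7)(5/7) = 0.20408; P(data | jar C) = (3/7)(4/7) = 0.2449; P(data | jar D) = (10/11)(1/11) = 0.082645; P(data | jar E) = (4/8)(4/8) = 0.25.
Multiplying each by its prior: 4/17 · 0.24 = 0.056471, 3/17 · 0.20408 = 0.036014, 4/17 · 0.2449 = 0.057623, 4/17 · 0.082645 = 0.019446, 2/17 · 0.25 = 0.029412; summing to 0.19897.
Dividing through by the total gives posterior P(jar A | data) = 0.28382, P(jar B | data) = 0.18101, P(jar C | data) = 0.28961, P(jar D | data) = 0.097734, P(jar E | data) = 0.14782.
The predictive probability is P(white next | data) = (3/5)(0.28382) + (2/7)(0.18101) + (3/7)(0.28961) + (10/11)(0.097734) + (1/2)(0.14782) = 0.50889.

0.509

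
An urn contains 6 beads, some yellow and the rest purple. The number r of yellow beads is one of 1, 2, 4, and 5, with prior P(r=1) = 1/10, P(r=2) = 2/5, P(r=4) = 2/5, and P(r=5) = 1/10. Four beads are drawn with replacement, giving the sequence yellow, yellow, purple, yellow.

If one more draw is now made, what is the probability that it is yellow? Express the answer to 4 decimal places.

0.6351

Under each hypothesis, the probability of the observed sequence is: P(data | r = 1) = (1/6)(1/6)(5/6)(1/6) = 0.003858; P(data | r = 2) = (2/6)(2/6)(4/6)(2/6) = 0.024691; P(data | r = 4) = (4/6)(4/6)(2/6)(4/6) = 0.098765; P(data | r = 5) = (5/6)(5/6)(1/6)(5/6) = 0.096451.
Multiplying each by its prior: 1/10 · 0.003858 = 0.0003858, 2/5 · 0.024691 = 0.0098765, 2/5 · 0.098765 = 0.039506, 1/10 · 0.096451 = 0.0096451; with total 0.059414.
Dividing through by the total gives posterior P(r = 1 | data) = 0.0064935, P(r = 2 | data) = 0.16623, P(r = 4 | data) = 0.66494, P(r = 5 | data) = 0.16234.
So P(yellow next | data) = Σ P(yellow next | H) P(H | data) = (1/6)(0.0064935) + (1/3)(0.16623) + (2/3)(0.66494) + (5/6)(0.16234) = 0.63506.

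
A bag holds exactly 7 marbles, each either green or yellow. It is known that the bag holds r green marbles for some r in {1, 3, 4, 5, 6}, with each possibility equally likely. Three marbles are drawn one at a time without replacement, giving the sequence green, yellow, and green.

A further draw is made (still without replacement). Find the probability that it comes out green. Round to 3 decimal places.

Under each hypothesis, the probability of the observed sequence is: P(data | r = 1) = (1/7)(6/6)(0/5) = 0; P(data | r = 3) = (3/7)(4/6)(2/5) = 4/35; P(data | r = 4) = (4/7)(3/6)(3/5) = 6/35; P(data | r = 5) = (5/7)(2/6)(4/5) = 4/21; P(data | r = 6) = (6/7)(1/6)(5/5) = 1/7.
Multiplying each by its prior: 1/5 · 0 = 0, 1/5 · 4/35 = 4/175, 1/5 · 6/35 = 6/175, 1/5 · 4/21 = 4/105, 1/5 · 1/7 = 1/35; with total 13/105.
The posterior is then P(r = 1 | data) = 0, P(r = 3 | data) = 12/65, P(r = 4 | data) = 18/65, P(r = 5 | data) = 4/13, P(r = 6 | data) = 3/13.
Averaging over the posterior, P(green next | data) = (1/4)(12/65) + (1/2)(18/65) + (3/4)(4/13) + (1)(3/13) = 42/65.

0.646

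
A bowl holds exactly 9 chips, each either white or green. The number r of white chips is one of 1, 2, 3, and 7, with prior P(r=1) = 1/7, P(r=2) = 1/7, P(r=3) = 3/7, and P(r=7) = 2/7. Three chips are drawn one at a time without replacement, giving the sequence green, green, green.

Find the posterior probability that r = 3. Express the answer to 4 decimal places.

0.3974

The likelihood of the observed sequence under each hypothesis: P(data | r = 1) = (8/9)(7/8)(6/7) = 2/3; P(data | r = 2) = (7/9)(6/8)(5/7) = 5/12; P(data | r = 3) = (6/9)(5/8)(4/7) = 5/21; P(data | r = 7) = (2/9)(1/8)(0/7) = 0.
Weighting by the prior gives 1/7 · 2/3 = 2/21, 1/7 · 5/12 = 5/84, 3/7 · 5/21 = 5/49, 2/7 · 0 = 0; summing to 151/588.
Therefore the posterior P(r = 3 | data) = (5/49) / (151/588) = 60/151.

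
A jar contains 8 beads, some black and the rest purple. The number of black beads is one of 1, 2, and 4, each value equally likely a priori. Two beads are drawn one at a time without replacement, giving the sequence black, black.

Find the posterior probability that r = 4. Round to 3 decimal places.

0.857

Compute the likelihood of the observed sequence for each case: P(data | r = 1) = (1/8)(0/7) = 0; P(data | r = 2) = (2/8)(1/7) = 1/28; P(data | r = 4) = (4/8)(3/7) = 3/14.
Multiplying each by its prior: 1/3 · 0 = 0, 1/3 · 1/28 = 1/84, 1/3 · 3/14 = 1/14; these sum to 1/12.
So P(r = 4 | data) = (1/14) / (1/12) = 6/7.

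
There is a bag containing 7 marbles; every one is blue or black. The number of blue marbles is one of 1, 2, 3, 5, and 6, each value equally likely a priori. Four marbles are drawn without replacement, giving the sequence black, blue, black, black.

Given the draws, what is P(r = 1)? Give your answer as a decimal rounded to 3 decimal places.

Compute the likelihood of the observed sequence for each case: P(data | r = 1) = (6/7)(1/6)(5/5)(4/4) = 1/7; P(data | r = 2) = (5/7)(2/6)(4/5)(3/4) = 1/7; P(data | r = 3) = (4/7)(3/6)(3/5)(2/4) = 3/35; P(data | r = 5) = (2/7)(5/6)(1/5)(0/4) = 0; P(data | r = 6) = (1/7)(6/6)(0/5) = 0.
Weighting by the prior gives 1/5 · 1/7 = 1/35, 1/5 · 1/7 = 1/35, 1/5 · 3/35 = 3/175, 1/5 · 0 = 0, 1/5 · 0 = 0; with total 13/175.
So P(r = 1 | data) = (1/35) / (13/175) = 5/13.

0.385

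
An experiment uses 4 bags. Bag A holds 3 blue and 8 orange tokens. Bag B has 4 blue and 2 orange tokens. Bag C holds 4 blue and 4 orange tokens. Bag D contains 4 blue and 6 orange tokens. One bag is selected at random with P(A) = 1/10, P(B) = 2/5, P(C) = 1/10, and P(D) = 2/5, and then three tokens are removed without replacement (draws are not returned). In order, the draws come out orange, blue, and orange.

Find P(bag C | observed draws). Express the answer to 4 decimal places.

For each hypothesis, P(data | H) works out to: P(data | bag A) = (8/11)(3/10)(7/9) = 0.1697; P(data | bag B) = (2/6)(4/5)(1/4) = 0.066667; P(data | bag C) = (4/8)(4/7)(3/6) = 0.14286; P(data | bag D) = (6/10)(4/9)(5/8) = 0.16667.
Multiplying each by its prior: 1/10 · 0.1697 = 0.01697, 2/5 · 0.066667 = 0.026667, 1/10 · 0.14286 = 0.014286, 2/5 · 0.16667 = 0.066667; with total 0.12459.
By Bayes' rule, P(bag C | data) = (0.014286) / (0.12459) = 0.11466.

0.1147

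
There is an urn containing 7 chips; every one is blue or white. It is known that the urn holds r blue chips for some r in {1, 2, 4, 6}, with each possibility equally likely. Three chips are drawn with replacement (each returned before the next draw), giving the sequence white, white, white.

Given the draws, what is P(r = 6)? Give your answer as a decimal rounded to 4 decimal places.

Under each hypothesis, the probability of the observed sequence is: P(data | r = 1) = (6/7)(6/7)(6/7) = 0.62974; P(data | r = 2) = (5/7)(5/7)(5/7) = 0.36443; P(data | r = 4) = (3/7)(3/7)(3/7) = 0.078717; P(data | r = 6) = (1/7)(1/7)(1/7) = 0.0029155.
Weighting by the prior gives 1/4 · 0.62974 = 0.15743, 1/4 · 0.36443 = 0.091108, 1/4 · 0.078717 = 0.019679, 1/4 · 0.0029155 = 0.00072886; these sum to 0.26895.
By Bayes' rule, P(r = 6 | data) = (0.00072886) / (0.26895) = 0.00271.

0.0027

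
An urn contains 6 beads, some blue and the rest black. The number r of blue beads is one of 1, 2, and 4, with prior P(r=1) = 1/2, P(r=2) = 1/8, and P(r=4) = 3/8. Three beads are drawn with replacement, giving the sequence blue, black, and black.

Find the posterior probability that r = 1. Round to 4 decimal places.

0.5556

The likelihood of the observed sequence under each hypothesis: P(data | r = 1) = (1/6)(5/6)(5/6) = 25/216; P(data | r = 2) = (2/6)(4/6)(4/6) = 4/27; P(data | r = 4) = (4/6)(2/6)(2/6) = 2/27.
The prior-weighted likelihoods are 1/2 · 25/216 = 25/432, 1/8 · 4/27 = 1/54, 3/8 · 2/27 = 1/36; summing to 5/48.
So P(r = 1 | data) = (25/432) / (5/48) = 5/9.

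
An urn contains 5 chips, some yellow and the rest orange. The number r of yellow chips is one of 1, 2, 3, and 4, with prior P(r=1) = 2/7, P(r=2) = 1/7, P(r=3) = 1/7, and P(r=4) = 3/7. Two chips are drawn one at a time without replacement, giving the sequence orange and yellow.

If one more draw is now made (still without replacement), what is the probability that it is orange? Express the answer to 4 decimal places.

Compute the likelihood of the observed sequence for each case: P(data | r = 1) = (4/5)(1/4) = 1/5; P(data | r = 2) = (3/5)(2/4) = 3/10; P(data | r = 3) = (2/5)(3/4) = 3/10; P(data | r = 4) = (1/5)(4/4) = 1/5.
The prior-weighted likelihoods are 2/7 · 1/5 = 2/35, 1/7 · 3/10 = 3/70, 1/7 · 3/10 = 3/70, 3/7 · 1/5 = 3/35; with total 8/35.
Dividing through by the total gives posterior P(r = 1 | data) = 1/4, P(r = 2 | data) = 3/16, P(r = 3 | data) = 3/16, P(r = 4 | data) = 3/8.
So P(orange next | data) = Σ P(orange next | H) P(H | data) = (1)(1/4) + (2/3)(3/16) + (1/3)(3/16) + (0)(3/8) = 7/16.

0.4375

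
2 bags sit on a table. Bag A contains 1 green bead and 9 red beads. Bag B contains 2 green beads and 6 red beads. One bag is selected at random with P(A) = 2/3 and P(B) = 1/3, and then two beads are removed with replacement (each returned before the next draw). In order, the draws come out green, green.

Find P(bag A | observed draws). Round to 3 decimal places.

0.242

Compute the likelihood of the observed sequence for each case: P(data | bag A) = (1/10)(1/10) = 1/100; P(data | bag B) = (2/8)(2/8) = 1/16.
Multiplying each by its prior: 2/3 · 1/100 = 1/150, 1/3 · 1/16 = 1/48; with total 11/400.
By Bayes' rule, P(bag A | data) = (1/150) / (11/400) = 8/33.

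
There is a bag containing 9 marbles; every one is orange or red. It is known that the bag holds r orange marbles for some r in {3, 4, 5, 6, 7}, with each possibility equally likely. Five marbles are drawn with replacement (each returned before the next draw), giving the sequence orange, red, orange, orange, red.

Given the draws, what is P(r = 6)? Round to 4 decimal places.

0.2465

For each hypothesis, P(data | H) works out to: P(data | r = 3) = (3/9)(6/9)(3/9)(3/9)(6/9) = 0.016461; P(data | r = 4) = (4/9)(5/9)(4/9)(4/9)(5/9) = 0.027096; P(data | r = 5) = (5/9)(4/9)(5/9)(5/9)(4/9) = 0.03387; P(data | r = 6) = (6/9)(3/9)(6/9)(6/9)(3/9) = 0.032922; P(data | r = 7) = (7/9)(2/9)(7/9)(7/9)(2/9) = 0.023235.
Weighting by the prior gives 1/5 · 0.016461 = 0.0032922, 1/5 · 0.027096 = 0.0054192, 1/5 · 0.03387 = 0.006774, 1/5 · 0.032922 = 0.0065844, 1/5 · 0.023235 = 0.004647; summing to 0.026717.
Hence P(r = 6 | data) = (0.0065844) / (0.026717) = 0.24645.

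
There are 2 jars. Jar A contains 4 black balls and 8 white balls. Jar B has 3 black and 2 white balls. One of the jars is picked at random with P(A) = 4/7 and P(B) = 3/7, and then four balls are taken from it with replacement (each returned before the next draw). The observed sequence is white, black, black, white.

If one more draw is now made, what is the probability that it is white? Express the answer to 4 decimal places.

0.5422

For each hypothesis, P(data | H) works out to: P(data | jar A) = (8/12)(4/12)(4/12)(8/12) = 0.049383; P(data | jar B) = (2/5)(3/5)(3/5)(2/5) = 0.0576.
Weighting by the prior gives 4/7 · 0.049383 = 0.028219, 3/7 · 0.0576 = 0.024686; with total 0.052904.
Normalising, the posterior is P(jar A | data) = 0.53339, P(jar B | data) = 0.46661.
So P(white next | data) = Σ P(white next | H) P(H | data) = (2/3)(0.53339) + (2/5)(0.46661) = 0.54224.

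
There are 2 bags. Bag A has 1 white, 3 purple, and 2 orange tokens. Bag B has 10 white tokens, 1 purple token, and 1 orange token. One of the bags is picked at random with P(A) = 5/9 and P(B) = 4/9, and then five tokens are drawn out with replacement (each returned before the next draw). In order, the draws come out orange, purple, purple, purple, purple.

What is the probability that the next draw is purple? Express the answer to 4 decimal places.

0.4999

For each hypothesis, P(data | H) works out to: P(data | bag A) = (2/6)(3/6)(3/6)(3/6)(3/6) = 0.020833; P(data | bag B) = (1/12)(1/12)(1/12)(1/12)(1/12) = 4.0188e-06.
Multiplying each by its prior: 5/9 · 0.020833 = 0.011574, 4/9 · 4.0188e-06 = 1.7861e-06; these sum to 0.011576.
The posterior is then P(bag A | data) = 0.99985, P(bag B | data) = 0.0001543.
So P(purple next | data) = Σ P(purple next | H) P(H | data) = (1/2)(0.99985) + (1/12)(0.0001543) = 0.49994.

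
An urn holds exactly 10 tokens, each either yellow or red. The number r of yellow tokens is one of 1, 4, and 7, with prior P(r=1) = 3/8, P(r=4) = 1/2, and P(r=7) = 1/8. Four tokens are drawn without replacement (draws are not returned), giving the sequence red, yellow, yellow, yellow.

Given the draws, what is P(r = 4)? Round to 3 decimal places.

Under each hypothesis, the probability of the observed sequence is: P(data | r = 1) = (9/10)(1/9)(0/8) = 0; P(data | r = 4) = (6/10)(4/9)(3/8)(2/7) = 0.028571; P(data | r = 7) = (3/10)(7/9)(6/8)(5/7) = 0.125.
The prior-weighted likelihoods are 3/8 · 0 = 0, 1/2 · 0.028571 = 0.014286, 1/8 · 0.125 = 0.015625; summing to 0.029911.
By Bayes' rule, P(r = 4 | data) = (0.014286) / (0.029911) = 0.47761.

0.478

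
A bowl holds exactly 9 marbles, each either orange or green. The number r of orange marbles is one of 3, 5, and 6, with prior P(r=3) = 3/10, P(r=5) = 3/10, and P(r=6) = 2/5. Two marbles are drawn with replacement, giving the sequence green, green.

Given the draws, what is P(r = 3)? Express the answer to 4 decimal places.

Under each hypothesis, the probability of the observed sequence is: P(data | r = 3) = (6/9)(6/9) = 4/9; P(data | r = 5) = (4/9)(4/9) = 16/81; P(data | r = 6) = (3/9)(3/9) = 1/9.
The prior-weighted likelihoods are 3/10 · 4/9 = 2/15, 3/10 · 16/81 = 8/135, 2/5 · 1/9 = 2/45; with total 32/135.
So P(r = 3 | data) = (2/15) / (32/135) = 9/16.

0.5625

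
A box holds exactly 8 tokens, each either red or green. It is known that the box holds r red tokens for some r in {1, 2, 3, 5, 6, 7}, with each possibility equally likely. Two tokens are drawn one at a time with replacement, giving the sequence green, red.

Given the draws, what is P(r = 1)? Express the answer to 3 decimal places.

Under each hypothesis, the probability of the observed sequence is: P(data | r = 1) = (7/8)(1/8) = 7/64; P(data | r = 2) = (6/8)(2/8) = 3/16; P(data | r = 3) = (5/8)(3/8) = 15/64; P(data | r = 5) = (3/8)(5/8) = 15/64; P(data | r = 6) = (2/8)(6/8) = 3/16; P(data | r = 7) = (1/8)(7/8) = 7/64.
Weighting by the prior gives 1/6 · 7/64 = 7/384, 1/6 · 3/16 = 1/32, 1/6 · 15/64 = 5/128, 1/6 · 15/64 = 5/128, 1/6 · 3/16 = 1/32, 1/6 · 7/64 = 7/384; with total 17/96.
So P(r = 1 | data) = (7/384) / (17/96) = 7/68.

0.103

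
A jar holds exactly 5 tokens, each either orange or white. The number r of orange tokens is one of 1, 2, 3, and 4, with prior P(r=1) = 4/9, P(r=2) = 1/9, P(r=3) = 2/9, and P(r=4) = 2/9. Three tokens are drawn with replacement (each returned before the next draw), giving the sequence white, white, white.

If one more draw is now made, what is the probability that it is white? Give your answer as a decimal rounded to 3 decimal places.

For each hypothesis, P(data | H) works out to: P(data | r = 1) = (4/5)(4/5)(4/5) = 0.512; P(data | r = 2) = (3/5)(3/5)(3/5) = 0.216; P(data | r = 3) = (2/5)(2/5)(2/5) = 0.064; P(data | r = 4) = (1/5)(1/5)(1/5) = 0.008.
Multiplying each by its prior: 4/9 · 0.512 = 0.22756, 1/9 · 0.216 = 0.024, 2/9 · 0.064 = 0.014222, 2/9 · 0.008 = 0.0017778; summing to 0.26756.
The posterior is then P(r = 1 | data) = 0.8505, P(r = 2 | data) = 0.089701, P(r = 3 | data) = 0.053156, P(r = 4 | data) = 0.0066445.
Averaging over the posterior, P(white next | data) = (4/5)(0.8505) + (3/5)(0.089701) + (2/5)(0.053156) + (1/5)(0.0066445) = 0.75681.

0.757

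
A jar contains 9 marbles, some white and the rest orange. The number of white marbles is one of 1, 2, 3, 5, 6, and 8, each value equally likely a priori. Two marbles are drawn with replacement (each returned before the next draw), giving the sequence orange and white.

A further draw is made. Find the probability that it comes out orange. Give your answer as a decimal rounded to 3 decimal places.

0.532

For each hypothesis, P(data | H) works out to: P(data | r = 1) = (8/9)(1/9) = 8/81; P(data | r = 2) = (7/9)(2/9) = 14/81; P(data | r = 3) = (6/9)(3/9) = 2/9; P(data | r = 5) = (4/9)(5/9) = 20/81; P(data | r = 6) = (3/9)(6/9) = 2/9; P(data | r = 8) = (1/9)(8/9) = 8/81.
Weighting by the prior gives 1/6 · 8/81 = 4/243, 1/6 · 14/81 = 7/243, 1/6 · 2/9 = 1/27, 1/6 · 20/81 = 10/243, 1/6 · 2/9 = 1/27, 1/6 · 8/81 = 4/243; summing to 43/243.
The posterior is then P(r = 1 | data) = 4/43, P(r = 2 | data) = 7/43, P(r = 3 | data) = 9/43, P(r = 5 | data) = 10/43, P(r = 6 | data) = 9/43, P(r = 8 | data) = 4/43.
The predictive probability is P(orange next | data) = (8/9)(4/43) + (7/9)(7/43) + (2/3)(9/43) + (4/9)(10/43) + (1/3)(9/43) + (1/9)(4/43) = 206/387.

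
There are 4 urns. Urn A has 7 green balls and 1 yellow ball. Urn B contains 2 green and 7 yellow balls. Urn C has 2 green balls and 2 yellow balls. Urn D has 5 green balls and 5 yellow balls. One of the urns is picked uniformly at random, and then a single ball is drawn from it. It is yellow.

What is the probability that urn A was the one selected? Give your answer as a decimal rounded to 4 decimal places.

0.0657

Compute the likelihood of this draw for each case: P(data | urn A) = (1/8) = 1/8; P(data | urn B) = (7/9) = 7/9; P(data | urn C) = (2/4) = 1/2; P(data | urn D) = (5/10) = 1/2.
Weighting by the prior gives 1/4 · 1/8 = 1/32, 1/4 · 7/9 = 7/36, 1/4 · 1/2 = 1/8, 1/4 · 1/2 = 1/8; with total 137/288.
Hence P(urn A | data) = (1/32) / (137/288) = 9/137.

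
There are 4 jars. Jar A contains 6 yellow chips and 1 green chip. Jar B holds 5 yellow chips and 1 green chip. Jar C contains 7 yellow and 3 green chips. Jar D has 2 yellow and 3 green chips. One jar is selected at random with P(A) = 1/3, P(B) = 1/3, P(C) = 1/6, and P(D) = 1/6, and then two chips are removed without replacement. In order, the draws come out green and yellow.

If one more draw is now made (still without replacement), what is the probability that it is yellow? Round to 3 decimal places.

Compute the likelihood of the observed sequence for each case: P(data | jar A) = (1/7)(6/6) = 1/7; P(data | jar B) = (1/6)(5/5) = 1/6; P(data | jar C) = (3/10)(7/9) = 7/30; P(data | jar D) = (3/5)(2/4) = 3/10.
The prior-weighted likelihoods are 1/3 · 1/7 = 1/21, 1/3 · 1/6 = 1/18, 1/6 · 7/30 = 7/180, 1/6 · 3/10 = 1/20; summing to 121/630.
The posterior is then P(jar A | data) = 30/121, P(jar B | data) = 35/121, P(jar C | data) = 49/242, P(jar D | data) = 63/242.
The predictive probability is P(yellow next | data) = (1)(30/121) + (1)(35/121) + (3/4)(49/242) + (1/3)(63/242) = 751/968.

0.776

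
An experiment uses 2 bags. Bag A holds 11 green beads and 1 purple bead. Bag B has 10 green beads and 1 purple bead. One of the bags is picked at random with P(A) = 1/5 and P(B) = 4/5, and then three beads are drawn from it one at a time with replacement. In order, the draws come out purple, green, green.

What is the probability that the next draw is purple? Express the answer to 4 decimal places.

Compute the likelihood of the observed sequence for each case: P(data | bag A) = (1/12)(11/12)(11/12) = 0.070023; P(data | bag B) = (1/11)(10/11)(10/11) = 0.075131.
Weighting by the prior gives 1/5 · 0.070023 = 0.014005, 4/5 · 0.075131 = 0.060105; with total 0.07411.
The posterior is then P(bag A | data) = 0.18897, P(bag B | data) = 0.81103.
Averaging over the posterior, P(purple next | data) = (1/12)(0.18897) + (1/11)(0.81103) = 0.089477.

0.0895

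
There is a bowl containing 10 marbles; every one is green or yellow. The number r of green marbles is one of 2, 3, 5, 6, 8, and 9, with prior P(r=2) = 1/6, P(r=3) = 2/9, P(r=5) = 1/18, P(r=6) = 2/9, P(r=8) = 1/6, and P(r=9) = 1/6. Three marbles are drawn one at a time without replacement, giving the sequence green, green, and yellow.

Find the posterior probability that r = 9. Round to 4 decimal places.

The likelihood of the observed sequence under each hypothesis: P(data | r = 2) = (2/10)(1/9)(8/8) = 0.022222; P(data | r = 3) = (3/10)(2/9)(7/8) = 0.058333; P(data | r = 5) = (5/10)(4/9)(5/8) = 0.13889; P(data | r = 6) = (6/10)(5/9)(4/8) = 0.16667; P(data | r = 8) = (8/10)(7/9)(2/8) = 0.15556; P(data | r = 9) = (9/10)(8/9)(1/8) = 0.1.
Multiplying each by its prior: 1/6 · 0.022222 = 0.0037037, 2/9 · 0.058333 = 0.012963, 1/18 · 0.13889 = 0.007716, 2/9 · 0.16667 = 0.037037, 1/6 · 0.15556 = 0.025926, 1/6 · 0.1 = 0.016667; these sum to 0.10401.
Therefore the posterior P(r = 9 | data) = (0.016667) / (0.10401) = 0.16024.

0.1602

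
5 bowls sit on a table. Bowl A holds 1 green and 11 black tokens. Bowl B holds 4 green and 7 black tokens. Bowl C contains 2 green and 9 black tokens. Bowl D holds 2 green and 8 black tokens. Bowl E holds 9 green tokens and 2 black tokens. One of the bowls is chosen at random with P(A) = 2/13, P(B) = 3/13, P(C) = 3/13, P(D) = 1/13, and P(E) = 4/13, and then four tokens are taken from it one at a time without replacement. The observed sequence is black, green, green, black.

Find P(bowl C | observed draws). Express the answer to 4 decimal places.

The likelihood of the observed sequence under each hypothesis: P(data | bowl A) = (11/12)(1/11)(0/10) = 0; P(data | bowl B) = (7/11)(4/10)(3/9)(6/8) = 0.063636; P(data | bowl C) = (9/11)(2/10)(1/9)(8/8) = 0.018182; P(data | bowl D) = (8/10)(2/9)(1/8)(7/7) = 0.022222; P(data | bowl E) = (2/11)(9/10)(8/9)(1/8) = 0.018182.
Multiplying each by its prior: 2/13 · 0 = 0, 3/13 · 0.063636 = 0.014685, 3/13 · 0.018182 = 0.0041958, 1/13 · 0.022222 = 0.0017094, 4/13 · 0.018182 = 0.0055944; these sum to 0.026185.
Hence P(bowl C | data) = (0.0041958) / (0.026185) = 0.16024.

0.1602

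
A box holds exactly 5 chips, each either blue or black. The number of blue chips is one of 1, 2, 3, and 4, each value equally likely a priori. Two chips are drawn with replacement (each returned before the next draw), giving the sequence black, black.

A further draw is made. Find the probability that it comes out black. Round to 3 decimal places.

The likelihood of the observed sequence under each hypothesis: P(data | r = 1) = (4/5)(4/5) = 16/25; P(data | r = 2) = (3/5)(3/5) = 9/25; P(data | r = 3) = (2/5)(2/5) = 4/25; P(data | r = 4) = (1/5)(1/5) = 1/25.
The prior-weighted likelihoods are 1/4 · 16/25 = 4/25, 1/4 · 9/25 = 9/100, 1/4 · 4/25 = 1/25, 1/4 · 1/25 = 1/100; these sum to 3/10.
The posterior is then P(r = 1 | data) = 8/15, P(r = 2 | data) = 3/10, P(r = 3 | data) = 2/15, P(r = 4 | data) = 1/30.
So P(black next | data) = Σ P(black next | H) P(H | data) = (4/5)(8/15) + (3/5)(3/10) + (2/5)(2/15) + (1/5)(1/30) = 2/3.

0.667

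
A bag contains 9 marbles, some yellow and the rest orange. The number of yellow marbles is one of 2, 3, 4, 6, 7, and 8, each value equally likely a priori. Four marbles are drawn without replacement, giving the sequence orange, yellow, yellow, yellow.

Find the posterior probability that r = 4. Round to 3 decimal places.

Compute the likelihood of the observed sequence for each case: P(data | r = 2) = (7/9)(2/8)(1/7)(0/6) = 0; P(data | r = 3) = (6/9)(3/8)(2/7)(1/6) = 1/84; P(data | r = 4) = (5/9)(4/8)(3/7)(2/6) = 5/126; P(data | r = 6) = (3/9)(6/8)(5/7)(4/6) = 5/42; P(data | r = 7) = (2/9)(7/8)(6/7)(5/6) = 5/36; P(data | r = 8) = (1/9)(8/8)(7/7)(6/6) = 1/9.
Weighting by the prior gives 1/6 · 0 = 0, 1/6 · 1/84 = 1/504, 1/6 · 5/126 = 5/756, 1/6 · 5/42 = 5/252, 1/6 · 5/36 = 5/216, 1/6 · 1/9 = 1/54; summing to 53/756.
Hence P(r = 4 | data) = (5/756) / (53/756) = 5/53.

0.094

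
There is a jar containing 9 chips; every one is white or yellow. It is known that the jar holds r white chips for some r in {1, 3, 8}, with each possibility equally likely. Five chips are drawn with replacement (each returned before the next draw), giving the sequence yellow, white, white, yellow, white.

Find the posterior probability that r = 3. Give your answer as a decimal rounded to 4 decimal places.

Under each hypothesis, the probability of the observed sequence is: P(data | r = 1) = (8/9)(1/9)(1/9)(8/9)(1/9) = 0.0010838; P(data | r = 3) = (6/9)(3/9)(3/9)(6/9)(3/9) = 0.016461; P(data | r = 8) = (1/9)(8/9)(8/9)(1/9)(8/9) = 0.0086708.
The prior-weighted likelihoods are 1/3 · 0.0010838 = 0.00036128, 1/3 · 0.016461 = 0.005487, 1/3 · 0.0086708 = 0.0028903; these sum to 0.0087385.
By Bayes' rule, P(r = 3 | data) = (0.005487) / (0.0087385) = 0.62791.

0.6279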